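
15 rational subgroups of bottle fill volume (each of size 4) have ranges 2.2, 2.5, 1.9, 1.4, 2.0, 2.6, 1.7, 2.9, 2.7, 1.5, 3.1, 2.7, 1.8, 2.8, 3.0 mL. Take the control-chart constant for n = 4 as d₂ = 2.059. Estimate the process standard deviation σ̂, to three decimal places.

R̄ = (2.2 + 2.5 + 1.9 + 1.4 + 2.0 + 2.6 + 1.7 + 2.9 + 2.7 + 1.5 + 3.1 + 2.7 + 1.8 + 2.8 + 3.0) / 15 = 2.3200
σ̂ = R̄ / d₂ = 2.3200 / 2.059 = 1.1268

1.127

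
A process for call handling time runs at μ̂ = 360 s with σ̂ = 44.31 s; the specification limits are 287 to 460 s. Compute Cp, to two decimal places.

Cp = (USL − LSL) / (6σ̂) = (460 − 287) / (6 × 44.31) = 173.0000 / 265.8600 = 0.6507

0.65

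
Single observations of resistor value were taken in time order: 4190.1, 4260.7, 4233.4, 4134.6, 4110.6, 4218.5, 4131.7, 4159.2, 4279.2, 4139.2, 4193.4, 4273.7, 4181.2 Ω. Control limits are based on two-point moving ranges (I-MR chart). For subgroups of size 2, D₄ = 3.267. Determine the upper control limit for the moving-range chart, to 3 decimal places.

253.165

Moving ranges: 70.6, 27.3, 98.8, 24.0, 107.9, 86.8, 27.5, 120.0, 140.0, 54.2, 80.3, 92.5; M̄R̄ = 929.9000 / 12 = 77.4917
UCL_MR = D₄·M̄R̄ = 3.267 × 77.4917 = 253.1653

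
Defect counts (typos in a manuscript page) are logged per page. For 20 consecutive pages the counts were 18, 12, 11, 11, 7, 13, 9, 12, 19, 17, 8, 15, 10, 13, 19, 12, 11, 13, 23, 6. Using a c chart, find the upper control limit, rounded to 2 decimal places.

c̄ = (18 + 12 + 11 + 11 + 7 + 13 + 9 + 12 + 19 + 17 + 8 + 15 + 10 + 13 + 19 + 12 + 11 + 13 + 23 + 6) / 20 = 259 / 20 = 12.9500
UCL = c̄ + 3√c̄ = 12.9500 + 3 × √12.9500 = 12.9500 + 3 × 3.5986 = 23.7458

23.75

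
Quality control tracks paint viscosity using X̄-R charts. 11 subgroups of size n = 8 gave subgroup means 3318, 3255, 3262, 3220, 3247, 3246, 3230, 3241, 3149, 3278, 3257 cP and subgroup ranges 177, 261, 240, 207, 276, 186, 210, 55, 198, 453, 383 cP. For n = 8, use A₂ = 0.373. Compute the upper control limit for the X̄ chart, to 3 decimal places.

3335.451

X̄̄ = (3318 + 3255 + 3262 + 3220 + 3247 + 3246 + 3230 + 3241 + 3149 + 3278 + 3257) / 11 = 35703.0000 / 11 = 3245.7273
R̄ = (177 + 261 + 240 + 207 + 276 + 186 + 210 + 55 + 198 + 453 + 383) / 11 = 2646.0000 / 11 = 240.5455
UCL = X̄̄ + A₂·R̄ = 3245.7273 + 0.373 × 240.5455 = 3335.4507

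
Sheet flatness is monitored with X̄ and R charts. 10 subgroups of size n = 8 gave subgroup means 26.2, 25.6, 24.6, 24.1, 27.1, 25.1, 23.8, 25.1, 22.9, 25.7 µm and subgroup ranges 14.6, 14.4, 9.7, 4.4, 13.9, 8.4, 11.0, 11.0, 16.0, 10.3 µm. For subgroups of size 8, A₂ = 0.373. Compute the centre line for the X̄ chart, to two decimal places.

X̄̄ = (26.2 + 25.6 + 24.6 + 24.1 + 27.1 + 25.1 + 23.8 + 25.1 + 22.9 + 25.7) / 10 = 250.2000 / 10 = 25.0200
CL = X̄̄ = 25.0200

25.02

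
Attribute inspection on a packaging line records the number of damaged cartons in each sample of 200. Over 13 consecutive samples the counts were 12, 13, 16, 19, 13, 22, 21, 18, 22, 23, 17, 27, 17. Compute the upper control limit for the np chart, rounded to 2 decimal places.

30.74

p̄ = Σdᵢ / (k·n) = 240 / (13 × 200) = 0.09231
UCL = np̄ + 3·√(np̄(1−p̄)) = 18.4615 + 3 × √(18.4615×0.90769) = 18.4615 + 3 × 4.0936 = 30.7423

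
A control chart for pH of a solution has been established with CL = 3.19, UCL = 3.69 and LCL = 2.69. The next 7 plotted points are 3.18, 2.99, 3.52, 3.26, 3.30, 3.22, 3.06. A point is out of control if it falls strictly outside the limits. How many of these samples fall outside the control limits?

All 7 points lie within [2.69, 3.69].

0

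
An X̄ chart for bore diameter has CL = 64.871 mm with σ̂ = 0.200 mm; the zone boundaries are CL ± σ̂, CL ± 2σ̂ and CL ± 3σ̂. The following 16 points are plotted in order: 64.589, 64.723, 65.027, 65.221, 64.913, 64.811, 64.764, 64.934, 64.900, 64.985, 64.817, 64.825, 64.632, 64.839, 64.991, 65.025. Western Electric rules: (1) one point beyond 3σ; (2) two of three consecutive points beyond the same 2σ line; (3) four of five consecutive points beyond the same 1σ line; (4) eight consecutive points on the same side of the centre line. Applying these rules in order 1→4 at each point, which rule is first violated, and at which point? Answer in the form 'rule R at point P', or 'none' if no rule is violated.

none

Zone of each point (C = within 1σ̂, B = 1σ̂–2σ̂, A = 2σ̂–3σ̂, * = beyond 3σ̂; sign = side of CL): 1:-B, 2:-C, 3:+C, 4:+B, 5:+C, 6:-C, 7:-C, 8:+C, 9:+C, 10:+C, 11:-C, 12:-C, 13:-B, 14:-C, 15:+C, 16:+C
No rule fires across all 16 points.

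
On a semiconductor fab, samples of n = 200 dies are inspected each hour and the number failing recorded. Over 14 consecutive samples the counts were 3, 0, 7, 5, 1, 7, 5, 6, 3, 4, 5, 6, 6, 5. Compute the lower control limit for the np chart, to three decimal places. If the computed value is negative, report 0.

0.000

p̄ = Σdᵢ / (k·n) = 63 / (14 × 200) = 0.02250
LCL = np̄ − 3·√(np̄(1−p̄)) = 4.5000 − 3 × 2.0973 = -1.7920 → 0 (negative, so LCL = 0)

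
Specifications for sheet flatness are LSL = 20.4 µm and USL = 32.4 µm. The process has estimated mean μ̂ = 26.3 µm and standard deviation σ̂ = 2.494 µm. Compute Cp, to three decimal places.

Cp = (USL − LSL) / (6σ̂) = (32.4 − 20.4) / (6 × 2.494) = 12.0000 / 14.9640 = 0.8019

0.802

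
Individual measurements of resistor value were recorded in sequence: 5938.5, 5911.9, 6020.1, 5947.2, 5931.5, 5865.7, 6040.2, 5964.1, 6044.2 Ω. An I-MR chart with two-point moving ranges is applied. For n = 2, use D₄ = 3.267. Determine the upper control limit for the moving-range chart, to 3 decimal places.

253.152

Moving ranges: 26.6, 108.2, 72.9, 15.7, 65.8, 174.5, 76.1, 80.1; M̄R̄ = 619.9000 / 8 = 77.4875
UCL_MR = D₄·M̄R̄ = 3.267 × 77.4875 = 253.1517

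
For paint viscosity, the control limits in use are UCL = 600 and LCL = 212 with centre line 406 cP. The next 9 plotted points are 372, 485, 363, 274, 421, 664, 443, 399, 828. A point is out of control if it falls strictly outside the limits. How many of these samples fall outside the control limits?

2

Compare each point to [212, 600]: sample 6 = 664 > UCL; sample 9 = 828 > UCL.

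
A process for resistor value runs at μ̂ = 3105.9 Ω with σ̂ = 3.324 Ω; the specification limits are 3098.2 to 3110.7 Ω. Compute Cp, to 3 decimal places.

0.627

Cp = (USL − LSL) / (6σ̂) = (3110.7 − 3098.2) / (6 × 3.324) = 12.5000 / 19.9440 = 0.6268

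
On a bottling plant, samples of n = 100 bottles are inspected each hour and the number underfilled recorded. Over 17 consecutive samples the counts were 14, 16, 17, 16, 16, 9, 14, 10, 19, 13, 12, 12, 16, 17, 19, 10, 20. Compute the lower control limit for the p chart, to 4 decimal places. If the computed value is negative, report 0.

0.0408

p̄ = Σdᵢ / (k·n) = 250 / (17 × 100) = 0.14706
LCL = p̄ − 3·√(p̄(1−p̄)/n) = 0.14706 − 3 × 0.03542 = 0.04081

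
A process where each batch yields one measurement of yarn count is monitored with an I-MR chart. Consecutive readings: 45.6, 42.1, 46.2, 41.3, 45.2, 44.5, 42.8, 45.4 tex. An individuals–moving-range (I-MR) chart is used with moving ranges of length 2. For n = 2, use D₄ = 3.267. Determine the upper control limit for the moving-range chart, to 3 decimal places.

9.988

Moving ranges: 3.5, 4.1, 4.9, 3.9, 0.7, 1.7, 2.6; M̄R̄ = 21.4000 / 7 = 3.0571
UCL_MR = D₄·M̄R̄ = 3.267 × 3.0571 = 9.9877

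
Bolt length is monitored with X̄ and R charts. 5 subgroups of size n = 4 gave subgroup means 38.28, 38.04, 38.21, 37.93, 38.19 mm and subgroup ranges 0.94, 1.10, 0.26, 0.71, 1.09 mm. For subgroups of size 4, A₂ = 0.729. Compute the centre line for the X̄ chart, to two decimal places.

38.13

X̄̄ = (38.28 + 38.04 + 38.21 + 37.93 + 38.19) / 5 = 190.6500 / 5 = 38.1300
CL = X̄̄ = 38.1300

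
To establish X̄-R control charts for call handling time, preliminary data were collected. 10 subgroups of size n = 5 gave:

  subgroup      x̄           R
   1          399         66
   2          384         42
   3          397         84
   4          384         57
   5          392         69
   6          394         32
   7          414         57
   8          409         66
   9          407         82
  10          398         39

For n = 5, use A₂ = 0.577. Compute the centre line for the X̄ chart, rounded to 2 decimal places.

397.80

X̄̄ = (399 + 384 + 397 + 384 + 392 + 394 + 414 + 409 + 407 + 398) / 10 = 3978.0000 / 10 = 397.8000
CL = X̄̄ = 397.8000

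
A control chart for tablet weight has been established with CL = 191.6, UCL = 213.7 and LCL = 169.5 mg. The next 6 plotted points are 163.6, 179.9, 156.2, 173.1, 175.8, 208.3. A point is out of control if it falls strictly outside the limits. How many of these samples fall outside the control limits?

Compare each point to [169.5, 213.7]: sample 1 = 163.6 < LCL; sample 3 = 156.2 < LCL.

2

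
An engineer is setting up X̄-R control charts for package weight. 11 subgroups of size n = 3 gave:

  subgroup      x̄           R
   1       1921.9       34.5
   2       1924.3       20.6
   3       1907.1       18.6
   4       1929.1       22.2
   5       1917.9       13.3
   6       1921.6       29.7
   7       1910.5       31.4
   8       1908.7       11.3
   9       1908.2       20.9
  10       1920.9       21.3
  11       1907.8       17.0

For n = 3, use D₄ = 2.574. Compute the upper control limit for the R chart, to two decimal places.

R̄ = (34.5 + 20.6 + 18.6 + 22.2 + 13.3 + 29.7 + 31.4 + 11.3 + 20.9 + 21.3 + 17.0) / 11 = 240.8000 / 11 = 21.8909
UCL_R = D₄·R̄ = 2.574 × 21.8909 = 56.3472

56.35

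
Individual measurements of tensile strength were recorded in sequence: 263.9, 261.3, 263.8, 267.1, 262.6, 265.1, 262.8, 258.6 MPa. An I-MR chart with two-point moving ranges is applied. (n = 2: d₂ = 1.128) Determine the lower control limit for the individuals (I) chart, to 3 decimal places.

254.829

X̄ = (263.9 + 261.3 + 263.8 + 267.1 + 262.6 + 265.1 + 262.8 + 258.6) / 8 = 263.1500
Moving ranges: 2.6, 2.5, 3.3, 4.5, 2.5, 2.3, 4.2; M̄R̄ = 21.9000 / 7 = 3.1286
LCL = X̄ − 3·M̄R̄/d₂ = 263.1500 − 3 × 3.1286 / 1.128 = 254.8293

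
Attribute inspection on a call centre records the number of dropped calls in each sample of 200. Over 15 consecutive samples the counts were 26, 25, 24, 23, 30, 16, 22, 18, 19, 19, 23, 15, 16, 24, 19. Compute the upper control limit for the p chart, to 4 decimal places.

p̄ = Σdᵢ / (k·n) = 319 / (15 × 200) = 0.10633
UCL = p̄ + 3·√(p̄(1−p̄)/n) = 0.10633 + 3 × √(0.10633×0.89367/200) = 0.10633 + 3 × 0.02180 = 0.17173

0.1717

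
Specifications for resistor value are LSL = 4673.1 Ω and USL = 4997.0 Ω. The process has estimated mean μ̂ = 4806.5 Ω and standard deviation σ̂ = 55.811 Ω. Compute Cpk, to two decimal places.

Cpu = (USL − μ̂) / (3σ̂) = (4997.0 − 4806.5) / (3 × 55.811) = 1.1378; Cpl = (μ̂ − LSL) / (3σ̂) = (4806.5 − 4673.1) / (3 × 55.811) = 0.7967; Cpk = min(Cpu, Cpl) = 0.7967

0.80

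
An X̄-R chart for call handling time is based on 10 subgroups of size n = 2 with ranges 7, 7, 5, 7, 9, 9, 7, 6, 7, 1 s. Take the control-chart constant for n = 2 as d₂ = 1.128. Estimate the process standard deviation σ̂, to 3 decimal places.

5.762

R̄ = (7 + 7 + 5 + 7 + 9 + 9 + 7 + 6 + 7 + 1) / 10 = 6.5000
σ̂ = R̄ / d₂ = 6.5000 / 1.128 = 5.7624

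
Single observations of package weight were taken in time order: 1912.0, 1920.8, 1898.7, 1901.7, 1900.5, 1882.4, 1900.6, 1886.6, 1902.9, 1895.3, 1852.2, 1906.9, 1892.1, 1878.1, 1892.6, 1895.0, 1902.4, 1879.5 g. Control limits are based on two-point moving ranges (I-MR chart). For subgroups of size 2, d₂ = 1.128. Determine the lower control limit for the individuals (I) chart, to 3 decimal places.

X̄ = (1912.0 + 1920.8 + 1898.7 + 1901.7 + 1900.5 + 1882.4 + 1900.6 + 1886.6 + 1902.9 + 1895.3 + 1852.2 + 1906.9 + 1892.1 + 1878.1 + 1892.6 + 1895.0 + 1902.4 + 1879.5) / 18 = 1894.4611
Moving ranges: 8.8, 22.1, 3.0, 1.2, 18.1, 18.2, 14.0, 16.3, 7.6, 43.1, 54.7, 14.8, 14.0, 14.5, 2.4, 7.4, 22.9; M̄R̄ = 283.1000 / 17 = 16.6529
LCL = X̄ − 3·M̄R̄/d₂ = 1894.4611 − 3 × 16.6529 / 1.128 = 1850.1714

1850.171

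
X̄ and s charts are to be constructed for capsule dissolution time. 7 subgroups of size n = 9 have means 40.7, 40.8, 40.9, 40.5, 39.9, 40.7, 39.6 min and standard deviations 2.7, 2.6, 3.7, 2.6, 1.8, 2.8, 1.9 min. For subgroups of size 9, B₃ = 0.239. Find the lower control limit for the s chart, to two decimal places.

s̄ = (2.7 + 2.6 + 3.7 + 2.6 + 1.8 + 2.8 + 1.9) / 7 = 2.5857
LCL_s = B₃·s̄ = 0.239 × 2.5857 = 0.6180

0.62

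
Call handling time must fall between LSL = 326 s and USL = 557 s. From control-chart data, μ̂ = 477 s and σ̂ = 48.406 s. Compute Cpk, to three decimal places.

Cpu = (USL − μ̂) / (3σ̂) = (557 − 477) / (3 × 48.406) = 0.5509; Cpl = (μ̂ − LSL) / (3σ̂) = (477 − 326) / (3 × 48.406) = 1.0398; Cpk = min(Cpu, Cpl) = 0.5509

0.551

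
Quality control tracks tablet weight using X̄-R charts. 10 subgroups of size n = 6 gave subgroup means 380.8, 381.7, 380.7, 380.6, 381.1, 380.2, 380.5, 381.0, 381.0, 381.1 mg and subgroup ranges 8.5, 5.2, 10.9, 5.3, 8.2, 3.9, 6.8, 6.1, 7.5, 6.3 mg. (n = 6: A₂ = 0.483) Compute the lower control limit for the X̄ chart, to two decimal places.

X̄̄ = (380.8 + 381.7 + 380.7 + 380.6 + 381.1 + 380.2 + 380.5 + 381.0 + 381.0 + 381.1) / 10 = 3808.7000 / 10 = 380.8700
R̄ = (8.5 + 5.2 + 10.9 + 5.3 + 8.2 + 3.9 + 6.8 + 6.1 + 7.5 + 6.3) / 10 = 68.7000 / 10 = 6.8700
LCL = X̄̄ − A₂·R̄ = 380.8700 − 0.483 × 6.8700 = 377.5518

377.55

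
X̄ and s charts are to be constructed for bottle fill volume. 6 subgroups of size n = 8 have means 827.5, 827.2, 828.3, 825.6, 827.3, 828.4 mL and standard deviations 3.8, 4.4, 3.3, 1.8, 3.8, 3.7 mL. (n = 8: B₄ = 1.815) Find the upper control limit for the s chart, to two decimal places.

6.29

s̄ = (3.8 + 4.4 + 3.3 + 1.8 + 3.8 + 3.7) / 6 = 3.4667
UCL_s = B₄·s̄ = 1.815 × 3.4667 = 6.2920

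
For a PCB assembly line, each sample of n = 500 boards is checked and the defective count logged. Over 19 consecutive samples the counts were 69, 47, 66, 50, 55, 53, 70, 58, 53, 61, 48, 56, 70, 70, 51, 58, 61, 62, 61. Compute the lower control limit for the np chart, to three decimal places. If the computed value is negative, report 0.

37.270

p̄ = Σdᵢ / (k·n) = 1119 / (19 × 500) = 0.11779
LCL = np̄ − 3·√(np̄(1−p̄)) = 58.8947 − 3 × 7.2082 = 37.2703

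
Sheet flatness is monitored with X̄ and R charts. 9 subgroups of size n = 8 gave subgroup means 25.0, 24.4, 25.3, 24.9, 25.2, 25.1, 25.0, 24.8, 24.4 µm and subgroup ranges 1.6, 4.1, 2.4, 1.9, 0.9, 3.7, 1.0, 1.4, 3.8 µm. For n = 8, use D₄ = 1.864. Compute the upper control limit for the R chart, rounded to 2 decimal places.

R̄ = (1.6 + 4.1 + 2.4 + 1.9 + 0.9 + 3.7 + 1.0 + 1.4 + 3.8) / 9 = 20.8000 / 9 = 2.3111
UCL_R = D₄·R̄ = 1.864 × 2.3111 = 4.3079

4.31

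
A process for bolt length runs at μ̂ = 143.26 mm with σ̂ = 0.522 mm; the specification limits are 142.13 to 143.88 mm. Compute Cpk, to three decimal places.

Cpu = (USL − μ̂) / (3σ̂) = (143.88 − 143.26) / (3 × 0.522) = 0.3959; Cpl = (μ̂ − LSL) / (3σ̂) = (143.26 − 142.13) / (3 × 0.522) = 0.7216; Cpk = min(Cpu, Cpl) = 0.3959

0.396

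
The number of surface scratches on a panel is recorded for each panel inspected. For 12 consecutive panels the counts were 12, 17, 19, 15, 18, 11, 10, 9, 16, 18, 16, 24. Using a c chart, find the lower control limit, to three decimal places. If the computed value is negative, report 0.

3.637

c̄ = (12 + 17 + 19 + 15 + 18 + 11 + 10 + 9 + 16 + 18 + 16 + 24) / 12 = 185 / 12 = 15.4167
LCL = c̄ − 3√c̄ = 15.4167 − 3 × 3.9264 = 3.6374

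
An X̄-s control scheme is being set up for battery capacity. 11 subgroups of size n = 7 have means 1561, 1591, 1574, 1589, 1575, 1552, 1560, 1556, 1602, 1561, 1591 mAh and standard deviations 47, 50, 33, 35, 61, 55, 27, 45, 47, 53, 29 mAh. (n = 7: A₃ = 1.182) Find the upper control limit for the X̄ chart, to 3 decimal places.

X̄̄ = (1561 + 1591 + 1574 + 1589 + 1575 + 1552 + 1560 + 1556 + 1602 + 1561 + 1591) / 11 = 1573.8182
s̄ = (47 + 50 + 33 + 35 + 61 + 55 + 27 + 45 + 47 + 53 + 29) / 11 = 43.8182
UCL = X̄̄ + A₃·s̄ = 1573.8182 + 1.182 × 43.8182 = 1625.6113

1625.611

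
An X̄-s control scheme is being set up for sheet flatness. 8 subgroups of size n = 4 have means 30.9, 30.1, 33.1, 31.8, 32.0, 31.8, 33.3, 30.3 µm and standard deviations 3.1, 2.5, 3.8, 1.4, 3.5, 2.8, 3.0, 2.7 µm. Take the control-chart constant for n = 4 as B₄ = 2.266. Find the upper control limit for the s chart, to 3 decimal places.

s̄ = (3.1 + 2.5 + 3.8 + 1.4 + 3.5 + 2.8 + 3.0 + 2.7) / 8 = 2.8500
UCL_s = B₄·s̄ = 2.266 × 2.8500 = 6.4581

6.458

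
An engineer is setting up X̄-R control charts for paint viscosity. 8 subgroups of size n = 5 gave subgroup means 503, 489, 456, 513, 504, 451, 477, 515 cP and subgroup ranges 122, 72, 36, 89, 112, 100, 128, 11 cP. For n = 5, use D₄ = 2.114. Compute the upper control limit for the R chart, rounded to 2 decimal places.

177.05

R̄ = (122 + 72 + 36 + 89 + 112 + 100 + 128 + 11) / 8 = 670.0000 / 8 = 83.7500
UCL_R = D₄·R̄ = 2.114 × 83.7500 = 177.0475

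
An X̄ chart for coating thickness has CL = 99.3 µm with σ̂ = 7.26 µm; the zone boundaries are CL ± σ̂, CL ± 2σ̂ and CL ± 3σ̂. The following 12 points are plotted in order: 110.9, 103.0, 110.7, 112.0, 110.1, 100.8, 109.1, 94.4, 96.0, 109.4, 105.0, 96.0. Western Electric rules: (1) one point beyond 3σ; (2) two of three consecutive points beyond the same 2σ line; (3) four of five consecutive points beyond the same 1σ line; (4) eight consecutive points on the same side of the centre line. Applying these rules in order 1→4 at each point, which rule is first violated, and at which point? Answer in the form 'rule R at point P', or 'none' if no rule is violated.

Zone of each point (C = within 1σ̂, B = 1σ̂–2σ̂, A = 2σ̂–3σ̂, * = beyond 3σ̂; sign = side of CL): 1:+B, 2:+C, 3:+B, 4:+B, 5:+B, 6:+C, 7:+B, 8:-C, 9:-C, 10:+B, 11:+C, 12:-C
Rule 3 (four of five consecutive points beyond the same 1σ limit) is satisfied at point 5.

rule 3 at point 5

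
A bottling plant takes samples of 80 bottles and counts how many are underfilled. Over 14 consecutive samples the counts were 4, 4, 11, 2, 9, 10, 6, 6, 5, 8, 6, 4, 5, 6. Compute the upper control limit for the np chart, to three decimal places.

p̄ = Σdᵢ / (k·n) = 86 / (14 × 80) = 0.07679
UCL = np̄ + 3·√(np̄(1−p̄)) = 6.1429 + 3 × √(6.1429×0.92321) = 6.1429 + 3 × 2.3814 = 13.2871

13.287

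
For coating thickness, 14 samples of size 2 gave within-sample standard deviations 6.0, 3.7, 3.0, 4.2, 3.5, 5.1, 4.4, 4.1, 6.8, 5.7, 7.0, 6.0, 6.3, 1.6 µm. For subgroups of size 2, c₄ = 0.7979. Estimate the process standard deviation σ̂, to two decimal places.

6.03

s̄ = (6.0 + 3.7 + 3.0 + 4.2 + 3.5 + 5.1 + 4.4 + 4.1 + 6.8 + 5.7 + 7.0 + 6.0 + 6.3 + 1.6) / 14 = 4.8143
σ̂ = s̄ / c₄ = 4.8143 / 0.7979 = 6.0337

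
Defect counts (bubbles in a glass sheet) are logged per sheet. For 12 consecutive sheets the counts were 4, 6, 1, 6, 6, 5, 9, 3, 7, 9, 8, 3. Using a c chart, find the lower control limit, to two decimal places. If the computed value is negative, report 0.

0.00

c̄ = (4 + 6 + 1 + 6 + 6 + 5 + 9 + 3 + 7 + 9 + 8 + 3) / 12 = 67 / 12 = 5.5833
LCL = c̄ − 3√c̄ = 5.5833 − 3 × 2.3629 = -1.5054 → 0 (cannot be negative)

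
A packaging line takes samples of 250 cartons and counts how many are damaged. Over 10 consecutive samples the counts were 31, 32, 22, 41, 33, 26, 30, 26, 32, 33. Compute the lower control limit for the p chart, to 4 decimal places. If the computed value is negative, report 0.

0.0602

p̄ = Σdᵢ / (k·n) = 306 / (10 × 250) = 0.12240
LCL = p̄ − 3·√(p̄(1−p̄)/n) = 0.12240 − 3 × 0.02073 = 0.06021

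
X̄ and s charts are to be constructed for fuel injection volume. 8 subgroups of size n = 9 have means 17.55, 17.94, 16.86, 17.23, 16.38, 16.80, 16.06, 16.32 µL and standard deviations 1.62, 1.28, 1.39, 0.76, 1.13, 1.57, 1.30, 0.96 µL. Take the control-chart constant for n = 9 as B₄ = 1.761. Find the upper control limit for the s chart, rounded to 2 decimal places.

2.20

s̄ = (1.62 + 1.28 + 1.39 + 0.76 + 1.13 + 1.57 + 1.30 + 0.96) / 8 = 1.2512
UCL_s = B₄·s̄ = 1.761 × 1.2512 = 2.2035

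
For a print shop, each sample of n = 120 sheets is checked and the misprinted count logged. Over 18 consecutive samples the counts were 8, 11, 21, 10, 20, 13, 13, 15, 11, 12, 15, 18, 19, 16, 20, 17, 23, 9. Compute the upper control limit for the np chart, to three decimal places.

p̄ = Σdᵢ / (k·n) = 271 / (18 × 120) = 0.12546
UCL = np̄ + 3·√(np̄(1−p̄)) = 15.0556 + 3 × √(15.0556×0.87454) = 15.0556 + 3 × 3.6286 = 25.9413

25.941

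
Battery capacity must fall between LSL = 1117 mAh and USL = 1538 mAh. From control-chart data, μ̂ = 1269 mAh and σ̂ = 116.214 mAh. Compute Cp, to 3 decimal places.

Cp = (USL − LSL) / (6σ̂) = (1538 − 1117) / (6 × 116.214) = 421.0000 / 697.2840 = 0.6038

0.604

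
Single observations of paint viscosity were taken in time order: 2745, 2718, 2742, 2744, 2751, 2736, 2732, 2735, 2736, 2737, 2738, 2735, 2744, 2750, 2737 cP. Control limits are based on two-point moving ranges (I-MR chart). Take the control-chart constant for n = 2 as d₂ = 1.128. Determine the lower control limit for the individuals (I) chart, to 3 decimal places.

2716.630

X̄ = (2745 + 2718 + 2742 + 2744 + 2751 + 2736 + 2732 + 2735 + 2736 + 2737 + 2738 + 2735 + 2744 + 2750 + 2737) / 15 = 2738.6667
Moving ranges: 27, 24, 2, 7, 15, 4, 3, 1, 1, 1, 3, 9, 6, 13; M̄R̄ = 116.0000 / 14 = 8.2857
LCL = X̄ − 3·M̄R̄/d₂ = 2738.6667 − 3 × 8.2857 / 1.128 = 2716.6302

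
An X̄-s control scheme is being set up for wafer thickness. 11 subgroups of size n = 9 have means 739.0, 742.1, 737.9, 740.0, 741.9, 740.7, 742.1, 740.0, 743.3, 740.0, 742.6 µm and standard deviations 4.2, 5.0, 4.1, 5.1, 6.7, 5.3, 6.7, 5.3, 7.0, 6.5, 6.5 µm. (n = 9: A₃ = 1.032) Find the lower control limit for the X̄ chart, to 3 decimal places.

735.018

X̄̄ = (739.0 + 742.1 + 737.9 + 740.0 + 741.9 + 740.7 + 742.1 + 740.0 + 743.3 + 740.0 + 742.6) / 11 = 740.8727
s̄ = (4.2 + 5.0 + 4.1 + 5.1 + 6.7 + 5.3 + 6.7 + 5.3 + 7.0 + 6.5 + 6.5) / 11 = 5.6727
LCL = X̄̄ − A₃·s̄ = 740.8727 − 1.032 × 5.6727 = 735.0185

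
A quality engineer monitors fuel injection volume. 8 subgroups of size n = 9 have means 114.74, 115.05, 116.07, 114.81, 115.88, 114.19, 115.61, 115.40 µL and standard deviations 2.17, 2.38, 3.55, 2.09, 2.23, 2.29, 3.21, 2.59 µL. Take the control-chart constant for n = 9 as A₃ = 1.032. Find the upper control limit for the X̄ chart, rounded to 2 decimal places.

X̄̄ = (114.74 + 115.05 + 116.07 + 114.81 + 115.88 + 114.19 + 115.61 + 115.40) / 8 = 115.2188
s̄ = (2.17 + 2.38 + 3.55 + 2.09 + 2.23 + 2.29 + 3.21 + 2.59) / 8 = 2.5637
UCL = X̄̄ + A₃·s̄ = 115.2188 + 1.032 × 2.5637 = 117.8645

117.86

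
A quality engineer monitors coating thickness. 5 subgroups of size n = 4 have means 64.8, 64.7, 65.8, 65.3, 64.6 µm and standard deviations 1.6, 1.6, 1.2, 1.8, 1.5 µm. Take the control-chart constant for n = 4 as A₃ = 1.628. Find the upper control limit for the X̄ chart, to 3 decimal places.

X̄̄ = (64.8 + 64.7 + 65.8 + 65.3 + 64.6) / 5 = 65.0400
s̄ = (1.6 + 1.6 + 1.2 + 1.8 + 1.5) / 5 = 1.5400
UCL = X̄̄ + A₃·s̄ = 65.0400 + 1.628 × 1.5400 = 67.5471

67.547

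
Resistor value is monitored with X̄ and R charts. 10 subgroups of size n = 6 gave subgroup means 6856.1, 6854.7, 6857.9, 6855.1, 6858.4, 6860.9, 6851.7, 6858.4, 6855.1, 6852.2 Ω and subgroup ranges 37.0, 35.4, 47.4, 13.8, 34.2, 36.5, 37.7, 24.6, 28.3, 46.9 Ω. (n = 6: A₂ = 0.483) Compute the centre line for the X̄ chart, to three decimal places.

6856.050

X̄̄ = (6856.1 + 6854.7 + 6857.9 + 6855.1 + 6858.4 + 6860.9 + 6851.7 + 6858.4 + 6855.1 + 6852.2) / 10 = 68560.5000 / 10 = 6856.0500
CL = X̄̄ = 6856.0500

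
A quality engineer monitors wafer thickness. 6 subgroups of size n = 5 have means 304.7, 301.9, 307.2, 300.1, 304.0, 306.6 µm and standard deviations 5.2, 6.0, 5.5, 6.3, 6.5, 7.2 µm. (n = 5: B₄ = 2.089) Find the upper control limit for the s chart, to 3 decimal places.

12.778

s̄ = (5.2 + 6.0 + 5.5 + 6.3 + 6.5 + 7.2) / 6 = 6.1167
UCL_s = B₄·s̄ = 2.089 × 6.1167 = 12.7777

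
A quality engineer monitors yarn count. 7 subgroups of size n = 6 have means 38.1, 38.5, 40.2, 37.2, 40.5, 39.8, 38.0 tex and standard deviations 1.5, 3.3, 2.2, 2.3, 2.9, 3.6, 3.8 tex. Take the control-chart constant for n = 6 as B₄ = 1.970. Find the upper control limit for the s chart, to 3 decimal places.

5.516

s̄ = (1.5 + 3.3 + 2.2 + 2.3 + 2.9 + 3.6 + 3.8) / 7 = 2.8000
UCL_s = B₄·s̄ = 1.970 × 2.8000 = 5.5160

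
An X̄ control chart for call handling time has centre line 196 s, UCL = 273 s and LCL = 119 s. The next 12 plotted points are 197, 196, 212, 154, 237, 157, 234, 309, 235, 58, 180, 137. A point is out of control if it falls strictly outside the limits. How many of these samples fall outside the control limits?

Compare each point to [119, 273]: sample 8 = 309 > UCL; sample 10 = 58 < LCL.

2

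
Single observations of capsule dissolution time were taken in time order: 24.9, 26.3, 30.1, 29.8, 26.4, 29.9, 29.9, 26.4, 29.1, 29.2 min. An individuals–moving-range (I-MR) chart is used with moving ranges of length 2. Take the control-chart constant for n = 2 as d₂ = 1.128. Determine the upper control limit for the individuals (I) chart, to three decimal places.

33.726

X̄ = (24.9 + 26.3 + 30.1 + 29.8 + 26.4 + 29.9 + 29.9 + 26.4 + 29.1 + 29.2) / 10 = 28.2000
Moving ranges: 1.4, 3.8, 0.3, 3.4, 3.5, 0.0, 3.5, 2.7, 0.1; M̄R̄ = 18.7000 / 9 = 2.0778
UCL = X̄ + 3·M̄R̄/d₂ = 28.2000 + 3 × 2.0778 / 1.128 = 33.7260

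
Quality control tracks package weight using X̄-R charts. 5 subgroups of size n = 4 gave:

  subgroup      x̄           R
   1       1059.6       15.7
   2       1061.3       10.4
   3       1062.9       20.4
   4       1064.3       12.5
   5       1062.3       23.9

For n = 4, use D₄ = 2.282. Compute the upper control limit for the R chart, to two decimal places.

R̄ = (15.7 + 10.4 + 20.4 + 12.5 + 23.9) / 5 = 82.9000 / 5 = 16.5800
UCL_R = D₄·R̄ = 2.282 × 16.5800 = 37.8356

37.84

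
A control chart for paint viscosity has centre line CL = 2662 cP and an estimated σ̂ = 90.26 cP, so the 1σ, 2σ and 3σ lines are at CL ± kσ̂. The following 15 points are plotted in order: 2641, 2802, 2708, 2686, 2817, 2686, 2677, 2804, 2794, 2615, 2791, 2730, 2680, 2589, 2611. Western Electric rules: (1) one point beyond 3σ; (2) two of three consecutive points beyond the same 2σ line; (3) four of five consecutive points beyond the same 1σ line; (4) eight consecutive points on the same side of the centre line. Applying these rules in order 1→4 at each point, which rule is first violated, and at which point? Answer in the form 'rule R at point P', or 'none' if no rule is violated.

Zone of each point (C = within 1σ̂, B = 1σ̂–2σ̂, A = 2σ̂–3σ̂, * = beyond 3σ̂; sign = side of CL): 1:-C, 2:+B, 3:+C, 4:+C, 5:+B, 6:+C, 7:+C, 8:+B, 9:+B, 10:-C, 11:+B, 12:+C, 13:+C, 14:-C, 15:-C
Rule 4 (eight consecutive points on the same side of the centre line) is satisfied at point 9.

rule 4 at point 9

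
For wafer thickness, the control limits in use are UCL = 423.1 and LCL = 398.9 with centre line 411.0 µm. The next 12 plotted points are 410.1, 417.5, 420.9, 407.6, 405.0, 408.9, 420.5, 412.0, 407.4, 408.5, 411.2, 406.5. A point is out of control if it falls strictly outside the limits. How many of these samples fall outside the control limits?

0

All 12 points lie within [398.9, 423.1].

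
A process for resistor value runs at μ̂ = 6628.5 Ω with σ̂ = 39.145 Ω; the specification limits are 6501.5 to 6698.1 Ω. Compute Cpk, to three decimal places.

Cpu = (USL − μ̂) / (3σ̂) = (6698.1 − 6628.5) / (3 × 39.145) = 0.5927; Cpl = (μ̂ − LSL) / (3σ̂) = (6628.5 − 6501.5) / (3 × 39.145) = 1.0814; Cpk = min(Cpu, Cpl) = 0.5927

0.593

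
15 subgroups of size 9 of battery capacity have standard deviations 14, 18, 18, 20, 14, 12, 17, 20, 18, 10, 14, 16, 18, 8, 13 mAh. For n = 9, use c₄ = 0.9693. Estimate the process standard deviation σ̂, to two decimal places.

s̄ = (14 + 18 + 18 + 20 + 14 + 12 + 17 + 20 + 18 + 10 + 14 + 16 + 18 + 8 + 13) / 15 = 15.3333
σ̂ = s̄ / c₄ = 15.3333 / 0.9693 = 15.8190

15.82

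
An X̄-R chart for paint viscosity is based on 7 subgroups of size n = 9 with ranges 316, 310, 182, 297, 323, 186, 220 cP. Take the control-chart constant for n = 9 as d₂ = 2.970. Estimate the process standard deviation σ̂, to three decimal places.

R̄ = (316 + 310 + 182 + 297 + 323 + 186 + 220) / 7 = 262.0000
σ̂ = R̄ / d₂ = 262.0000 / 2.970 = 88.2155

88.215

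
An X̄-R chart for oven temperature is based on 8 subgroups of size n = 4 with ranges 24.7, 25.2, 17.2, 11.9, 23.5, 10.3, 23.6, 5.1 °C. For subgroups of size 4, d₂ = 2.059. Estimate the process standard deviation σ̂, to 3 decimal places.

R̄ = (24.7 + 25.2 + 17.2 + 11.9 + 23.5 + 10.3 + 23.6 + 5.1) / 8 = 17.6875
σ̂ = R̄ / d₂ = 17.6875 / 2.059 = 8.5903

8.590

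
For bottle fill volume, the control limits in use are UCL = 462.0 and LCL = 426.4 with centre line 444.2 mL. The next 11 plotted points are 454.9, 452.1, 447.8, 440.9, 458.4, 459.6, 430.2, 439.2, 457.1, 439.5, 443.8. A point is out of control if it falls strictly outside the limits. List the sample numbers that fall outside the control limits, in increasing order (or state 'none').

All 11 points lie within [426.4, 462.0].

none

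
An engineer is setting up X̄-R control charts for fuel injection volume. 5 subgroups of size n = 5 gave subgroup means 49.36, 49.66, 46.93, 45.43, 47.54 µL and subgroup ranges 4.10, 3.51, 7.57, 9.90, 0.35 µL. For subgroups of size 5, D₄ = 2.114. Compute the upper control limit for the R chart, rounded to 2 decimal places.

10.75

R̄ = (4.10 + 3.51 + 7.57 + 9.90 + 0.35) / 5 = 25.4300 / 5 = 5.0860
UCL_R = D₄·R̄ = 2.114 × 5.0860 = 10.7518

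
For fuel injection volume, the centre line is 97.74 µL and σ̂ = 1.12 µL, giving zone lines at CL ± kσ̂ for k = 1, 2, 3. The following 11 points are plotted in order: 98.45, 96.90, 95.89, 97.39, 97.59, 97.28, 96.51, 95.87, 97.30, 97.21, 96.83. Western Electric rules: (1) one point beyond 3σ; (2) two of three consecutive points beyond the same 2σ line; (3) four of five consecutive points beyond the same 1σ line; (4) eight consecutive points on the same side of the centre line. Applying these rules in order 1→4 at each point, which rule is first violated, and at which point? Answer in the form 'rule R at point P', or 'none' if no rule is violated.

Zone of each point (C = within 1σ̂, B = 1σ̂–2σ̂, A = 2σ̂–3σ̂, * = beyond 3σ̂; sign = side of CL): 1:+C, 2:-C, 3:-B, 4:-C, 5:-C, 6:-C, 7:-B, 8:-B, 9:-C, 10:-C, 11:-C
Rule 4 (eight consecutive points on the same side of the centre line) is satisfied at point 9.

rule 4 at point 9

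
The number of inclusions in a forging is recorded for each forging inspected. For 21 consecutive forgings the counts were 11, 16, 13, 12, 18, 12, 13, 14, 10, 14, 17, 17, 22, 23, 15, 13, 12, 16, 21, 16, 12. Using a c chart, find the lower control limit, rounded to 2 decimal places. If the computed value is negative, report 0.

c̄ = (11 + 16 + 13 + 12 + 18 + 12 + 13 + 14 + 10 + 14 + 17 + 17 + 22 + 23 + 15 + 13 + 12 + 16 + 21 + 16 + 12) / 21 = 317 / 21 = 15.0952
LCL = c̄ − 3√c̄ = 15.0952 − 3 × 3.8853 = 3.4395

3.44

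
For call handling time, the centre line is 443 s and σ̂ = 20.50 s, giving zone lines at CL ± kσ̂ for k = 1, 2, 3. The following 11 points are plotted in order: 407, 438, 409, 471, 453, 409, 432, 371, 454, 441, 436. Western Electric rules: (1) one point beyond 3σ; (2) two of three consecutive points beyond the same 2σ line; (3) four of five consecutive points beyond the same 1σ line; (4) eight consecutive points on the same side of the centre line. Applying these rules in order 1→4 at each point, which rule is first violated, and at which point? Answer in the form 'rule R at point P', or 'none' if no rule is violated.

rule 1 at point 8

Zone of each point (C = within 1σ̂, B = 1σ̂–2σ̂, A = 2σ̂–3σ̂, * = beyond 3σ̂; sign = side of CL): 1:-B, 2:-C, 3:-B, 4:+B, 5:+C, 6:-B, 7:-C, 8:-*, 9:+C, 10:-C, 11:-C
Rule 1 (one point beyond the 3σ limits) is satisfied at point 8.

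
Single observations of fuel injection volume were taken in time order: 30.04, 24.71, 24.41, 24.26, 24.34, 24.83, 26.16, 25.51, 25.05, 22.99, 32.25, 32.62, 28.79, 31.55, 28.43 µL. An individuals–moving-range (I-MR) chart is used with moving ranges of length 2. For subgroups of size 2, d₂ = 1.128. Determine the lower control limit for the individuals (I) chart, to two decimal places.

X̄ = (30.04 + 24.71 + 24.41 + 24.26 + 24.34 + 24.83 + 26.16 + 25.51 + 25.05 + 22.99 + 32.25 + 32.62 + 28.79 + 31.55 + 28.43) / 15 = 27.0627
Moving ranges: 5.33, 0.30, 0.15, 0.08, 0.49, 1.33, 0.65, 0.46, 2.06, 9.26, 0.37, 3.83, 2.76, 3.12; M̄R̄ = 30.1900 / 14 = 2.1564
LCL = X̄ − 3·M̄R̄/d₂ = 27.0627 − 3 × 2.1564 / 1.128 = 21.3275

21.33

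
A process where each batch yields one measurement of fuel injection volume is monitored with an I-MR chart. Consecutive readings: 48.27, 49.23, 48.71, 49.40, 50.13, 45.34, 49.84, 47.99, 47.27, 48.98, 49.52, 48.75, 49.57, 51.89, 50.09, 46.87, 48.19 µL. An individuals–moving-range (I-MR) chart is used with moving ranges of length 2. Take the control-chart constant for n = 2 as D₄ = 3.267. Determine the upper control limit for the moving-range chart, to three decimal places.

5.566

Moving ranges: 0.96, 0.52, 0.69, 0.73, 4.79, 4.50, 1.85, 0.72, 1.71, 0.54, 0.77, 0.82, 2.32, 1.80, 3.22, 1.32; M̄R̄ = 27.2600 / 16 = 1.7038
UCL_MR = D₄·M̄R̄ = 3.267 × 1.7038 = 5.5662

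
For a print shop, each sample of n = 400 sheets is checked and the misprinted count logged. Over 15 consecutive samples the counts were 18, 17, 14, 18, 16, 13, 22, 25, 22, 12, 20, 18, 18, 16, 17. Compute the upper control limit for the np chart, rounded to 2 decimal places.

30.08

p̄ = Σdᵢ / (k·n) = 266 / (15 × 400) = 0.04433
UCL = np̄ + 3·√(np̄(1−p̄)) = 17.7333 + 3 × √(17.7333×0.95567) = 17.7333 + 3 × 4.1167 = 30.0834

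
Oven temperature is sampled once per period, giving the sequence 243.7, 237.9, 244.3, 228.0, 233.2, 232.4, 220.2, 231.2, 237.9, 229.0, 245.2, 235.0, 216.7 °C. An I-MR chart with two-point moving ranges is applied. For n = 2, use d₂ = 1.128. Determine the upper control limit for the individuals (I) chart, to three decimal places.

259.591

X̄ = (243.7 + 237.9 + 244.3 + 228.0 + 233.2 + 232.4 + 220.2 + 231.2 + 237.9 + 229.0 + 245.2 + 235.0 + 216.7) / 13 = 233.4385
Moving ranges: 5.8, 6.4, 16.3, 5.2, 0.8, 12.2, 11.0, 6.7, 8.9, 16.2, 10.2, 18.3; M̄R̄ = 118.0000 / 12 = 9.8333
UCL = X̄ + 3·M̄R̄/d₂ = 233.4385 + 3 × 9.8333 / 1.128 = 259.5909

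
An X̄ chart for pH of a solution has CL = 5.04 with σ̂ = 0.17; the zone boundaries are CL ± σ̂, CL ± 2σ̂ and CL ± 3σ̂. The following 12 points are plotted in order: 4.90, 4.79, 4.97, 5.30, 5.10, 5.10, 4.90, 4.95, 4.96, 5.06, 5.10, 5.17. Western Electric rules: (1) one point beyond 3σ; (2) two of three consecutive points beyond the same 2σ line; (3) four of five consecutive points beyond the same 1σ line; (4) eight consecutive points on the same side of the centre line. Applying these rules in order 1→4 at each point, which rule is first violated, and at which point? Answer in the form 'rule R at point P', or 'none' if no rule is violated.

none

Zone of each point (C = within 1σ̂, B = 1σ̂–2σ̂, A = 2σ̂–3σ̂, * = beyond 3σ̂; sign = side of CL): 1:-C, 2:-B, 3:-C, 4:+B, 5:+C, 6:+C, 7:-C, 8:-C, 9:-C, 10:+C, 11:+C, 12:+C
No rule fires across all 12 points.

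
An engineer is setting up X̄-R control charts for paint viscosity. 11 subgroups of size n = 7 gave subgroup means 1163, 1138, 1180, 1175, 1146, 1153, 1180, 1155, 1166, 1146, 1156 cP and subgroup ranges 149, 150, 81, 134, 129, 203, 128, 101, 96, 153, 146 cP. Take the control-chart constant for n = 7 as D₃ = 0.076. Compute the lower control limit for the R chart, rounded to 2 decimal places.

R̄ = (149 + 150 + 81 + 134 + 129 + 203 + 128 + 101 + 96 + 153 + 146) / 11 = 1470.0000 / 11 = 133.6364
LCL_R = D₃·R̄ = 0.076 × 133.6364 = 10.1564

10.16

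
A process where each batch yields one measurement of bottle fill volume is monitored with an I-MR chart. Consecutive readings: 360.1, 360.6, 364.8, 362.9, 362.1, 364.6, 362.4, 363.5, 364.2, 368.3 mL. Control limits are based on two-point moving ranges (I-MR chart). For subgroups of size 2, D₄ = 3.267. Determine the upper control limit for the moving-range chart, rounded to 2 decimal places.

Moving ranges: 0.5, 4.2, 1.9, 0.8, 2.5, 2.2, 1.1, 0.7, 4.1; M̄R̄ = 18.0000 / 9 = 2.0000
UCL_MR = D₄·M̄R̄ = 3.267 × 2.0000 = 6.5340

6.53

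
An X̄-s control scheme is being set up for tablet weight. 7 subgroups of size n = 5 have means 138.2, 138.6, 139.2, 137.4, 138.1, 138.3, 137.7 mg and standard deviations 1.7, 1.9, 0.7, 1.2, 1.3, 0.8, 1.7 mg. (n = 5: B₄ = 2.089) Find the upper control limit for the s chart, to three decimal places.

s̄ = (1.7 + 1.9 + 0.7 + 1.2 + 1.3 + 0.8 + 1.7) / 7 = 1.3286
UCL_s = B₄·s̄ = 2.089 × 1.3286 = 2.7754

2.775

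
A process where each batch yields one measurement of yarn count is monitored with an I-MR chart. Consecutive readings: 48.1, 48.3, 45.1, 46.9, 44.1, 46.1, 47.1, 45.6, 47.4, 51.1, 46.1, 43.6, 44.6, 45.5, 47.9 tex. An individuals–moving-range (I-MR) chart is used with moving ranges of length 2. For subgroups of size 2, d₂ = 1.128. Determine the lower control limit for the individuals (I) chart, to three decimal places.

X̄ = (48.1 + 48.3 + 45.1 + 46.9 + 44.1 + 46.1 + 47.1 + 45.6 + 47.4 + 51.1 + 46.1 + 43.6 + 44.6 + 45.5 + 47.9) / 15 = 46.5000
Moving ranges: 0.2, 3.2, 1.8, 2.8, 2.0, 1.0, 1.5, 1.8, 3.7, 5.0, 2.5, 1.0, 0.9, 2.4; M̄R̄ = 29.8000 / 14 = 2.1286
LCL = X̄ − 3·M̄R̄/d₂ = 46.5000 − 3 × 2.1286 / 1.128 = 40.8389

40.839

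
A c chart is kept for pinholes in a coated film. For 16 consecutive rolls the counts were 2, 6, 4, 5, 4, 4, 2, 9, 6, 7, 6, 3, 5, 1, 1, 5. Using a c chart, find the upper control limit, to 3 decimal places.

10.650

c̄ = (2 + 6 + 4 + 5 + 4 + 4 + 2 + 9 + 6 + 7 + 6 + 3 + 5 + 1 + 1 + 5) / 16 = 70 / 16 = 4.3750
UCL = c̄ + 3√c̄ = 4.3750 + 3 × √4.3750 = 4.3750 + 3 × 2.0917 = 10.6500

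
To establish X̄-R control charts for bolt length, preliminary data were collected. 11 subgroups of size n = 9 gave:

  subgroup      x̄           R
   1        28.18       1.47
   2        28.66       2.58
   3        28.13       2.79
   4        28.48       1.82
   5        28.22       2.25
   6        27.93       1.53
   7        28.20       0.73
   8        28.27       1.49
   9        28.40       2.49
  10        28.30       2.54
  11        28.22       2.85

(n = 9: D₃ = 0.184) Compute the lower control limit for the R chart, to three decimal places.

R̄ = (1.47 + 2.58 + 2.79 + 1.82 + 2.25 + 1.53 + 0.73 + 1.49 + 2.49 + 2.54 + 2.85) / 11 = 22.5400 / 11 = 2.0491
LCL_R = D₃·R̄ = 0.184 × 2.0491 = 0.3770

0.377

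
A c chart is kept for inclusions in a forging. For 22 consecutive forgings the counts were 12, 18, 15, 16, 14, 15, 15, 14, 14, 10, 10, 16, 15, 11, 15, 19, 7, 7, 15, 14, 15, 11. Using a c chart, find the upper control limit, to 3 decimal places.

c̄ = (12 + 18 + 15 + 16 + 14 + 15 + 15 + 14 + 14 + 10 + 10 + 16 + 15 + 11 + 15 + 19 + 7 + 7 + 15 + 14 + 15 + 11) / 22 = 298 / 22 = 13.5455
UCL = c̄ + 3√c̄ = 13.5455 + 3 × √13.5455 = 13.5455 + 3 × 3.6804 = 24.5867

24.587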